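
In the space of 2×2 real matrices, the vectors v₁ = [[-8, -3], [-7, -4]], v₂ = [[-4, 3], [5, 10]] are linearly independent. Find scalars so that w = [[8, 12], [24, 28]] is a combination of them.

w = -2v₁ + 2v₂

Work in coordinates with respect to the standard basis {E₁₁, E₁₂, E₂₁, E₂₂}.
Solve the system with v₁, v₂ as columns and w as the right-hand side.
The system has the unique solution (a₁, a₂) = (-2, 2).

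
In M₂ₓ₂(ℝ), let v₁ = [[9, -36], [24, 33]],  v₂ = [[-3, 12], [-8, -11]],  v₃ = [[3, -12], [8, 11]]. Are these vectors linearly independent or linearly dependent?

linearly dependent

Take coordinates with respect to the standard basis {E₁₁, E₁₂, E₂₁, E₂₂}.
Row-reduce the matrix whose columns are v₁, v₂, v₃.
The reduction yields 1 nonzero row, so the rank is 1.
Since rank 1 < 3, the set is linearly dependent.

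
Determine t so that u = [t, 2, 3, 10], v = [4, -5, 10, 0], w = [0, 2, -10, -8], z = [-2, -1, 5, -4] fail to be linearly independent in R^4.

t = -33/10

Dependence holds iff the 4×4 matrix [u v w z] is singular.
Cofactor expansion gives det = -240*t - 792.
Solving -240*t - 792 = 0 yields t = -33/10.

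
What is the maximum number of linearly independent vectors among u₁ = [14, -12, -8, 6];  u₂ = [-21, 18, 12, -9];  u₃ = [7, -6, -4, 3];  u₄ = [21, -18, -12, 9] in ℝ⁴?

Put the 4×4 matrix [u₁|u₂|u₃|u₄] into echelon form.
The echelon form has 1 nonzero row, so the rank is 1.

1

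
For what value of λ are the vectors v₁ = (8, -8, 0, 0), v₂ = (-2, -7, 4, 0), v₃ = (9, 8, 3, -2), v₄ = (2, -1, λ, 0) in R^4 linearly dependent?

Dependence holds iff the 4×4 matrix [v₁ v₂ v₃ v₄] is singular.
The determinant works out to -144*λ - 64.
Solving -144*λ - 64 = 0 yields λ = -4/9.

λ = -4/9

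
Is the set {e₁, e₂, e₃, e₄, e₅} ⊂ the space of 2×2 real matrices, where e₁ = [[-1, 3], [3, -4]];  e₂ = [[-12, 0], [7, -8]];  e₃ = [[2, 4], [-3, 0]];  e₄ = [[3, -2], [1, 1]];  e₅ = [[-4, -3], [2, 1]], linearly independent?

linearly dependent

Write each element as a coordinate vector in ℝ⁴ using {E₁₁, E₁₂, E₂₁, E₂₂}.
There are 5 vectors in a 4-dimensional space, so they cannot be linearly independent.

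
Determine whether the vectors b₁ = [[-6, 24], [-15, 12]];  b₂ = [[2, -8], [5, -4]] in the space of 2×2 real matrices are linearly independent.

Write each element as a coordinate vector in ℝ⁴ using {E₁₁, E₁₂, E₂₁, E₂₂}.
One vector is a scalar multiple of another, so the set is dependent.

linearly dependent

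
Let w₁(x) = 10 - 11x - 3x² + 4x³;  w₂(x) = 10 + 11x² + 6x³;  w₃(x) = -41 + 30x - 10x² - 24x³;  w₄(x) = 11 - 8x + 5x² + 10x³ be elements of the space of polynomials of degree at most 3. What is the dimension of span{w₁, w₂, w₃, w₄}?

Represent each element by its coordinate vector in ℝ⁴.
Apply Gaussian elimination to the matrix whose rows are w₁, w₂, w₃, w₄.
Exactly 3 pivots survive; hence the rank is 3.

dim = 3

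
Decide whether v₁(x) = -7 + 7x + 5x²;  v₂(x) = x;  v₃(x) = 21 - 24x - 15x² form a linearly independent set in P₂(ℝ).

Take coordinates with respect to the standard basis {1, x, x²}.
The matrix [v₁|v₂|v₃] has determinant 0.
A zero determinant means the columns are linearly dependent.
Indeed 3v₁ + 3v₂ + v₃ = 0.

linearly dependent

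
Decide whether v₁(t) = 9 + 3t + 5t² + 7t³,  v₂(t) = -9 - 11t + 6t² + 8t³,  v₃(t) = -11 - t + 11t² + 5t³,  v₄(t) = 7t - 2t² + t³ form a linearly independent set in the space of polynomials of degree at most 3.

linearly independent

Take coordinates with respect to the standard basis {1, t, …, t³}.
Place the vectors as rows of a 4×4 matrix and reduce to echelon form.
The reduction yields 4 nonzero rows, so the rank is 4.
Since rank = 4 (the number of vectors), the set is linearly independent.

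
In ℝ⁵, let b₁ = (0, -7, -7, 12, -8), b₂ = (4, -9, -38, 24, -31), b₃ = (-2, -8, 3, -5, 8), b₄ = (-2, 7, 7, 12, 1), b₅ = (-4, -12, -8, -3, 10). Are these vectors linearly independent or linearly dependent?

The matrix [b₁|b₂|b₃|b₄|b₅] has determinant 0.
A zero determinant means the columns are linearly dependent.
Indeed 2b₁ - b₂ - 3b₃ - b₄ + b₅ = 0.

linearly dependent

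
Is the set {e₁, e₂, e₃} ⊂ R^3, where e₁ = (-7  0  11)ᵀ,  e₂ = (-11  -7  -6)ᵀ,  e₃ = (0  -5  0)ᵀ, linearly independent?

The matrix [e₁|e₂|e₃] has determinant 815.
A nonzero determinant means the columns are linearly independent.

linearly independent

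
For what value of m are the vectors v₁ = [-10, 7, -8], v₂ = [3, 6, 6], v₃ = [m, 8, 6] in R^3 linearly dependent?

m = 11/5

The set is linearly dependent precisely when det[v₁; v₂; v₃] = 0.
Expanding, det = 90*m - 198.
Solving 90*m - 198 = 0 yields m = 11/5.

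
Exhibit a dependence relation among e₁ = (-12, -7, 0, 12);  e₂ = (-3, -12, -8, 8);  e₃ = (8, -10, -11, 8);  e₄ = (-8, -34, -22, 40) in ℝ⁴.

2e₁ + 2e₃ - e₄ = 0

Solve the homogeneous system with e₁, e₂, e₃, e₄ as columns by row-reducing the coefficient matrix.
One solution (up to scaling) is (2, 0, 2, -1).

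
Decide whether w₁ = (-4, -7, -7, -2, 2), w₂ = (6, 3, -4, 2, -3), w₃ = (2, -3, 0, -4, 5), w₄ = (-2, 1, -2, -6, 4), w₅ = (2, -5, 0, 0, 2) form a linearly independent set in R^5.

The matrix [w₁|w₂|w₃|w₄|w₅] has determinant 696.
A nonzero determinant means the columns are linearly independent.

linearly independent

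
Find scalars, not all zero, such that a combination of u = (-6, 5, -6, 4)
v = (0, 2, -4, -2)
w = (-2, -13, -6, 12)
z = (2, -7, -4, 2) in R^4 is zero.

u - 2v - w + 2z = 0

Solve the homogeneous system with u, v, w, z as columns by row-reducing the coefficient matrix.
A generator of the null space is (1, -2, -1, 2).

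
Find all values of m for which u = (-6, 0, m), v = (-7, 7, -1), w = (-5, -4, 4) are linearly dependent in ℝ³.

The vectors are dependent exactly when the determinant of the matrix with rows u, v, w vanishes.
Cofactor expansion gives det = 63*m - 144.
Solving 63*m - 144 = 0 yields m = 16/7.

m = 16/7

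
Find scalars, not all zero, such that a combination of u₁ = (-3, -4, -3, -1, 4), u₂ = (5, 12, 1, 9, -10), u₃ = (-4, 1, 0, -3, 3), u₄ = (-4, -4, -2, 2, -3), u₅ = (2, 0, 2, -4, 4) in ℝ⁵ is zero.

u₁ + u₂ + 2u₄ + 3u₅ = 0

Solve the homogeneous system with u₁, u₂, u₃, u₄, u₅ as columns by row-reducing the coefficient matrix.
A generator of the null space is (1, 1, 0, 2, 3).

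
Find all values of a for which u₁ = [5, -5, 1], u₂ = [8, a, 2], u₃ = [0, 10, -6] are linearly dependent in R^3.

The vectors are dependent exactly when the determinant of the matrix with rows u₁, u₂, u₃ vanishes.
Cofactor expansion gives det = -30*a - 260.
This vanishes exactly when a = -26/3.

a = -26/3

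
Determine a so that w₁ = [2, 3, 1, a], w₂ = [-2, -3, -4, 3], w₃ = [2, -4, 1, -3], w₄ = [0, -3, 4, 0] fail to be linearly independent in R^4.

Dependence holds iff the 4×4 matrix [w₁ w₂ w₃ w₄] is singular.
Expanding, det = -74*a - 222.
Solving -74*a - 222 = 0 yields a = -3.

a = -3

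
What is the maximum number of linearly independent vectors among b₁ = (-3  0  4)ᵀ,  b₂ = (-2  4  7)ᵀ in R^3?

2

Form the matrix with b₁, b₂ as columns and reduce.
Reduction leaves 2 leading entries, giving rank 2.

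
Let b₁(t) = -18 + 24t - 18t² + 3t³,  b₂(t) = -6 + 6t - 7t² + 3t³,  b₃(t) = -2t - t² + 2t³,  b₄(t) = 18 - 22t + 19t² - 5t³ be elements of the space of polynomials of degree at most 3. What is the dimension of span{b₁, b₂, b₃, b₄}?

Represent each element by its coordinate vector in ℝ⁴.
Form the matrix with b₁, b₂, b₃, b₄ as columns and reduce.
Reduction leaves 2 leading entries, giving rank 2.

dim = 2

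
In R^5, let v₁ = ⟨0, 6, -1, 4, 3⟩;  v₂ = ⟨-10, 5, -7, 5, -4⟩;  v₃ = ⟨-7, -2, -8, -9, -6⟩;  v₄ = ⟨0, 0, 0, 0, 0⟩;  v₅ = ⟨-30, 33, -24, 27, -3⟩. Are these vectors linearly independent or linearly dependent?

linearly dependent

One of the vectors is the zero vector, so the set is linearly dependent.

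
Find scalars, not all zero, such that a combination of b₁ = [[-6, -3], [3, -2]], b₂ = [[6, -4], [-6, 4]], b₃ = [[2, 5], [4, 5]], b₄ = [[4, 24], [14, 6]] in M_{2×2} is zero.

Write each element as a vector in ℝ⁴ using {E₁₁, E₁₂, E₂₁, E₂₂}.
Set up α₁b₁ + … + α₄b₄ = 0 and solve the homogeneous system.
A generator of the null space is (2, 2, -2, 1).

2b₁ + 2b₂ - 2b₃ + b₄ = 0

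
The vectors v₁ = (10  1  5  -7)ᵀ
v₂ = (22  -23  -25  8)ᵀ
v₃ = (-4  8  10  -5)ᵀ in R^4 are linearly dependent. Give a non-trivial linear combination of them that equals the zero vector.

v₁ - v₂ - 3v₃ = 0

Write the vectors as columns of a matrix and find a nonzero vector in its null space.
A generator of the null space is (1, -1, -3).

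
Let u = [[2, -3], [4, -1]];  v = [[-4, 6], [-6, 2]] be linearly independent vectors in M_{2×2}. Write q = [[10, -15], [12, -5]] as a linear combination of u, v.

Take coordinate vectors relative to {E₁₁, E₁₂, E₂₁, E₂₂}.
Set up the augmented matrix [u | v | q] and row-reduce.
Back-substitution yields (α₁, α₂) = (-3, -4).

q = -3u - 4v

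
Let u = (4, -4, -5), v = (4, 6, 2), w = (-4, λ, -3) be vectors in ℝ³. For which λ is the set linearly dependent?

Place the vectors as rows of a 3×3 matrix; dependence ⇔ determinant zero.
Cofactor expansion gives det = -28*λ - 208.
Setting this to zero gives λ = -52/7.

λ = -52/7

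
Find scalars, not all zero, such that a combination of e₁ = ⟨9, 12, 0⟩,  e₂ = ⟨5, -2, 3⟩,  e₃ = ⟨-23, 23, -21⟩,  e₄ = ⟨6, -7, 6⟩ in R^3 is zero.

e₂ + e₃ + 3e₄ = 0

Set up α₁e₁ + … + α₄e₄ = 0 and solve the homogeneous system.
The free variable yields coefficients (0, 1, 1, 3) (any nonzero multiple also works).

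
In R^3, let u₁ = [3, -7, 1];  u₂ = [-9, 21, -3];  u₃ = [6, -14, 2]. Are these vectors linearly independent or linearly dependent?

linearly dependent

One vector is a scalar multiple of another, so the set is dependent.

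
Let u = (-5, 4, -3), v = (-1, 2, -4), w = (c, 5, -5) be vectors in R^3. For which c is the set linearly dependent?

c = -11/2

Dependence holds iff the 3×3 matrix [u v w] is singular.
Cofactor expansion gives det = -10*c - 55.
Setting this to zero gives c = -11/2.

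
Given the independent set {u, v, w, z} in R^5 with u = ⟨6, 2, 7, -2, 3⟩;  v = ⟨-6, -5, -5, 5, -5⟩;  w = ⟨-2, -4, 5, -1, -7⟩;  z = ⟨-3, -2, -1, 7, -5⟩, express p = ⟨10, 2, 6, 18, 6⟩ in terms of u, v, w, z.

p = 4u + 2v - 2w + 2z

Solve the system with u, v, w, z as columns and p as the right-hand side.
The system has the unique solution (c₁, …, c₄) = (4, 2, -2, 2).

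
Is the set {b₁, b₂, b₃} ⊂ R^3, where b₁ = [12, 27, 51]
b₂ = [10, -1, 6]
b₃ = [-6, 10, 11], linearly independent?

Place the vectors as rows of a 3×3 matrix and reduce to echelon form.
The reduction yields 2 nonzero rows, so the rank is 2.
Since rank 2 < 3, the set is linearly dependent.
Indeed b₁ - 3b₂ - 3b₃ = 0.

linearly dependent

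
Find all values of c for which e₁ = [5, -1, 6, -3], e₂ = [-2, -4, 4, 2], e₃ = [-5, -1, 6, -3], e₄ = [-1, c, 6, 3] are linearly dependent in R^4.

The vectors are dependent exactly when the determinant of the matrix with rows e₁, e₂, e₃, e₄ vanishes.
The determinant works out to -240*c - 1440.
Solving -240*c - 1440 = 0 yields c = -6.

c = -6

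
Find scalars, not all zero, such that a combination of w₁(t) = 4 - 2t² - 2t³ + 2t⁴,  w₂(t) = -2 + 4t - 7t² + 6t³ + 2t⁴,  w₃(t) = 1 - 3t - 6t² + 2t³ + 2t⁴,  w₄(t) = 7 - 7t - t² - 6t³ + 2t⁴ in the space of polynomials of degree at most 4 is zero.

Pass to coordinate vectors relative to the basis {1, t, …, t⁴}.
Set up α₁w₁ + … + α₄w₄ = 0 and solve the homogeneous system.
The free variable yields coefficients (1, -1, 1, -1) (any nonzero multiple also works).

w₁ - w₂ + w₃ - w₄ = 0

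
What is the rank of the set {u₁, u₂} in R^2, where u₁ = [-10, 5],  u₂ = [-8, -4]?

Row-reduce the 2×2 matrix with these as rows.
Reduction leaves 2 leading entries, giving rank 2.

2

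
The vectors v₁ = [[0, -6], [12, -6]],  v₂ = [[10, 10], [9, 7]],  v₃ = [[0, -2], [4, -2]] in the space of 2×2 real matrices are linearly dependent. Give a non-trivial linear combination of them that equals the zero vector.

Write each element as a vector in ℝ⁴ using {E₁₁, E₁₂, E₂₁, E₂₂}.
Write the vectors as columns of a matrix and find a nonzero vector in its null space.
A generator of the null space is (1, 0, -3).

v₁ - 3v₃ = 0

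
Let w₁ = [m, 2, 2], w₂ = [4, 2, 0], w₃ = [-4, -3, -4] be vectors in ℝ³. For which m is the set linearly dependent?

m = 3

Place the vectors as rows of a 3×3 matrix; dependence ⇔ determinant zero.
Cofactor expansion gives det = 24 - 8*m.
This vanishes exactly when m = 3.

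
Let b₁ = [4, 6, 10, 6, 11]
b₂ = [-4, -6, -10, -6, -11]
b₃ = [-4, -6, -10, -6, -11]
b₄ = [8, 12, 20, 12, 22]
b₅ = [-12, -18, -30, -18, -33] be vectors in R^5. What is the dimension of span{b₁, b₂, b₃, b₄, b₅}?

dim = 1

Apply Gaussian elimination to the matrix whose rows are b₁, b₂, b₃, b₄, b₅.
Reduction leaves 1 leading entry, giving rank 1.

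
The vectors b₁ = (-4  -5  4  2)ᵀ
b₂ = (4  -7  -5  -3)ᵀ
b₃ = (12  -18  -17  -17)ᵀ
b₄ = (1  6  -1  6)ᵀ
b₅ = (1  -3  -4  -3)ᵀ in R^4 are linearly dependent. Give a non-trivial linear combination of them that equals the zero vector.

Solve the homogeneous system with b₁, b₂, b₃, b₄, b₅ as columns by row-reducing the coefficient matrix.
One solution (up to scaling) is (1, -2, 1, 1, -1).

b₁ - 2b₂ + b₃ + b₄ - b₅ = 0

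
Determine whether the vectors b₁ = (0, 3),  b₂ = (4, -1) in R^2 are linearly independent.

linearly independent

Form the 2×2 matrix with these as columns; its determinant is -12.
A nonzero determinant means the columns are linearly independent.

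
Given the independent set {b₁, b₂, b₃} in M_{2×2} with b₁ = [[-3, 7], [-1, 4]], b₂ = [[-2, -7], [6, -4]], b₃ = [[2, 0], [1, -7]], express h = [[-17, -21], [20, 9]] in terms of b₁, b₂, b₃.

Work in coordinates with respect to the standard basis {E₁₁, E₁₂, E₂₁, E₂₂}.
Since b₁, b₂, b₃ are independent, the coefficients expressing h are uniquely determined by a linear system.
Row-reducing the augmented matrix gives the unique coefficients (a₁, a₂, a₃) = (1, 4, -3).

h = b₁ + 4b₂ - 3b₃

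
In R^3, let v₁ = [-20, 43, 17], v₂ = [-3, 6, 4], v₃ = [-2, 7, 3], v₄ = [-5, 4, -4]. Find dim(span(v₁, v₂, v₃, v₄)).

Form the matrix with v₁, v₂, v₃, v₄ as columns and reduce.
Reduction leaves 3 leading entries, giving rank 3.
(With 4 elements in a 3-dimensional space the rank is at most 3.)

3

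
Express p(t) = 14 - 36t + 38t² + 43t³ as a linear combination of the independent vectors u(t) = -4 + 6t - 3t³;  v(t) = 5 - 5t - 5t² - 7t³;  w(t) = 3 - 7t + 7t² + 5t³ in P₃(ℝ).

Work in coordinates with respect to the standard basis {1, t, …, t³}.
Write p = c₁u + … + c₃w and equate components.
Back-substitution yields (c₁, c₂, c₃) = (-3, -2, 4).

p = -3u - 2v + 4w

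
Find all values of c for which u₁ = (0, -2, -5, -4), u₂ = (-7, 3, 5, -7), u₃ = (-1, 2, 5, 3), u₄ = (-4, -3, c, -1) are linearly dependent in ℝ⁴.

The set is linearly dependent precisely when det[u₁; u₂; u₃; u₄] = 0.
Cofactor expansion gives det = 12*c + 45.
Solving 12*c + 45 = 0 yields c = -15/4.

c = -15/4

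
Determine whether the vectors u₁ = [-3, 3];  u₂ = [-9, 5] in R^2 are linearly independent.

Place the vectors as rows of a 2×2 matrix and reduce to echelon form.
The reduction yields 2 nonzero rows, so the rank is 2.
Since rank = 2 (the number of vectors), the set is linearly independent.

linearly independent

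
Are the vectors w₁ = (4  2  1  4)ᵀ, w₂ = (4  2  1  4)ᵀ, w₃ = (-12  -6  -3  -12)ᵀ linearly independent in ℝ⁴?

Place the vectors as rows of a 3×4 matrix and reduce to echelon form.
The reduction yields 1 nonzero row, so the rank is 1.
Since rank 1 < 3, the set is linearly dependent.

linearly dependent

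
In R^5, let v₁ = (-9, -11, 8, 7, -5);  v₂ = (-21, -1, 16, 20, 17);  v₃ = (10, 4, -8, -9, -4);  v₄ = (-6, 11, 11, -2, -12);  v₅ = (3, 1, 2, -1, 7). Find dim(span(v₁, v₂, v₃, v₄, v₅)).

dim = 4

Put the 5×5 matrix [v₁|v₂|v₃|v₄|v₅] into echelon form.
Exactly 4 pivots survive; hence the rank is 4.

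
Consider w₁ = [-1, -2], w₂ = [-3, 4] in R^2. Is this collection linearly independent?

linearly independent

Form the 2×2 matrix with these as columns; its determinant is -10.
A nonzero determinant means the columns are linearly independent.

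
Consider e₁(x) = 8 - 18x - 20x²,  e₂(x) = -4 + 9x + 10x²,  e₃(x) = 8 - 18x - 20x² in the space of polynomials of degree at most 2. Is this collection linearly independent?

Write each element as a coordinate vector in ℝ³ using {1, x, x²}.
The matrix [e₁|e₂|e₃] has determinant 0.
A zero determinant means the columns are linearly dependent.
Indeed e₁ + 2e₂ = 0.

linearly dependent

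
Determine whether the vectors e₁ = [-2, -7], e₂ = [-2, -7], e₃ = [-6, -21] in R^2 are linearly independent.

There are 3 vectors in a 2-dimensional space, so they cannot be linearly independent.

linearly dependent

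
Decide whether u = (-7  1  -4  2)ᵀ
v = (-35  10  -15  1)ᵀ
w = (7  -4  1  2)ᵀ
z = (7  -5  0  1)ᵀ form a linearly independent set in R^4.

The matrix [u|v|w|z] has determinant 0.
A zero determinant means the columns are linearly dependent.

linearly dependent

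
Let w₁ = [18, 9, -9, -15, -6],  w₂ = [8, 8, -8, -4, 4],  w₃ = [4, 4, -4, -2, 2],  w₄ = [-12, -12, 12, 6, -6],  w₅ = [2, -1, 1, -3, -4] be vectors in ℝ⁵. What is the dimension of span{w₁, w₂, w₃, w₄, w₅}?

dim = 2

Put the 5×5 matrix [w₁|w₂|w₃|w₄|w₅] into echelon form.
There are 2 pivot columns, so rank = 2.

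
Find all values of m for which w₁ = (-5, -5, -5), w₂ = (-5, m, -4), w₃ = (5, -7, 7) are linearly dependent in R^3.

Place the vectors as rows of a 3×3 matrix; dependence ⇔ determinant zero.
The determinant works out to -10*m - 110.
Solving -10*m - 110 = 0 yields m = -11.

m = -11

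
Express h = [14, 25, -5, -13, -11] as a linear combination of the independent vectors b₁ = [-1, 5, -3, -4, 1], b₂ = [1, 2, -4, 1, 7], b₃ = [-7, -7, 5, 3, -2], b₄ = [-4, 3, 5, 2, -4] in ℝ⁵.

h = b₁ - 2b₂ - 3b₃ + b₄

Write h = α₁b₁ + … + α₄b₄ and equate components.
Row-reducing the augmented matrix gives the unique coefficients (α₁, …, α₄) = (1, -2, -3, 1).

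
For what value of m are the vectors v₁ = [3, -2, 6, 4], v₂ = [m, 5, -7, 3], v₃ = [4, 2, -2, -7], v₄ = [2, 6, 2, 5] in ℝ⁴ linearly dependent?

The vectors are dependent exactly when the determinant of the matrix with rows v₁, v₂, v₃, v₄ vanishes.
Cofactor expansion gives det = 256*m + 1984.
Setting this to zero gives m = -31/4.

m = -31/4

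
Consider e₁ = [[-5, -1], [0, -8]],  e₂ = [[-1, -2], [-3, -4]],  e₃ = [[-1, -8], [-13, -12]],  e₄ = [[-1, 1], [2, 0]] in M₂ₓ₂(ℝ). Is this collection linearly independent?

linearly dependent

Write each element as a coordinate vector in ℝ⁴ using {E₁₁, E₁₂, E₂₁, E₂₂}.
Row-reduce the matrix whose columns are e₁, e₂, e₃, e₄.
The reduction yields 2 nonzero rows, so the rank is 2.
Since rank 2 < 4, the set is linearly dependent.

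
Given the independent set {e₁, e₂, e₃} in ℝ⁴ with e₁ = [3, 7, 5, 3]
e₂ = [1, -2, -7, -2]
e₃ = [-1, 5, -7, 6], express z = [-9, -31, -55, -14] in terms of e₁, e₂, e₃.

Set up the augmented matrix [e₁ | e₂ | e₃ | z] and row-reduce.
The system has the unique solution (a₁, a₂, a₃) = (-4, 4, 1).

z = -4e₁ + 4e₂ + e₃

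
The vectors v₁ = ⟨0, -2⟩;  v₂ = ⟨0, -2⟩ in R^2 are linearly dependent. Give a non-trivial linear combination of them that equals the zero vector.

v₁ - v₂ = 0

Solve the homogeneous system with v₁, v₂ as columns by row-reducing the coefficient matrix.
One solution (up to scaling) is (1, -1).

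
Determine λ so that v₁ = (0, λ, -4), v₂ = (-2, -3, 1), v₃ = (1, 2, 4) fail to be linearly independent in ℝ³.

The vectors are dependent exactly when the determinant of the matrix with rows v₁, v₂, v₃ vanishes.
Cofactor expansion gives det = 9*λ + 4.
This vanishes exactly when λ = -4/9.

λ = -4/9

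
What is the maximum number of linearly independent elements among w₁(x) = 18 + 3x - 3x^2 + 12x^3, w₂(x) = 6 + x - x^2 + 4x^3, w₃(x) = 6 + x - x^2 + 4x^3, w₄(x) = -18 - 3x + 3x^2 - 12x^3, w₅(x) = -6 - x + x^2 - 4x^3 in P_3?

1

Pass to coordinate vectors with respect to the basis {1, x, …, x^3}.
Apply Gaussian elimination to the matrix whose rows are w₁, w₂, w₃, w₄, w₅.
Reduction leaves 1 leading entry, giving rank 1.
(With 5 elements in a 4-dimensional space the rank is at most 4.)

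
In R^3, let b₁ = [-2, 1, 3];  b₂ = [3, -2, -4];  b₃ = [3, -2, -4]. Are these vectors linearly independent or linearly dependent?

Two of the vectors are equal, giving an immediate dependence.

linearly dependent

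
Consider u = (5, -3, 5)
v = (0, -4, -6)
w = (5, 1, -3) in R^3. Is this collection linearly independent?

linearly independent

The matrix [u|v|w] has determinant 280.
A nonzero determinant means the columns are linearly independent.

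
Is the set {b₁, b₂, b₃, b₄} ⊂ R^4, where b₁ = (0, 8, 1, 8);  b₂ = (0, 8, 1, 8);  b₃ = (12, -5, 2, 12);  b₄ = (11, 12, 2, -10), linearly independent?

linearly dependent

Two of the vectors are equal, giving an immediate dependence.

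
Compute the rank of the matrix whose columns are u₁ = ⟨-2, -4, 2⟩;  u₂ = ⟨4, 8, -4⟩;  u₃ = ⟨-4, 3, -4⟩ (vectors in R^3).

Row-reduce the 3×3 matrix with these as rows.
Exactly 2 pivots survive; hence the rank is 2.

rank 2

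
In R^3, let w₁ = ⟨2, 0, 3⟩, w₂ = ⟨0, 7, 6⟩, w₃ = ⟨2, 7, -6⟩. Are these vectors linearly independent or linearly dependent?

linearly independent

The matrix [w₁|w₂|w₃] has determinant -210.
A nonzero determinant means the columns are linearly independent.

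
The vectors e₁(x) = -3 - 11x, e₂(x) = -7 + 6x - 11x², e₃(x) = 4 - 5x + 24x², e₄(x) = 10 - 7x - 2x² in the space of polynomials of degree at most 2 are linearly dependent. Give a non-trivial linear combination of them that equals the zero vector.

Write each element as a vector in ℝ³ using {1, x, x²}.
Write the vectors as columns of a matrix and find a nonzero vector in its null space.
The free variable yields coefficients (0, 2, 1, 1) (any nonzero multiple also works).

2e₂ + e₃ + e₄ = 0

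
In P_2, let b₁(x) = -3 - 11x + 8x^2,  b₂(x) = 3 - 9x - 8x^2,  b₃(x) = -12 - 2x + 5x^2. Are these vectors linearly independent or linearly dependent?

linearly independent

Take coordinates with respect to the standard basis {1, x, x^2}.
Place the vectors as rows of a 3×3 matrix and reduce to echelon form.
The reduction yields 3 nonzero rows, so the rank is 3.
Since rank = 3 (the number of vectors), the set is linearly independent.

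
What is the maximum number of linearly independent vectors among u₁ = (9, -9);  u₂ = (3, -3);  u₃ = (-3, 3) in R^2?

1

Row-reduce the 3×2 matrix with these as rows.
The echelon form has 1 nonzero row, so the rank is 1.
(With 3 elements in a 2-dimensional space the rank is at most 2.)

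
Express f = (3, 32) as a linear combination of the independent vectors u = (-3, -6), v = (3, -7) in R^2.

f = -3u - 2v

Since u, v are independent, the coefficients expressing f are uniquely determined by a linear system.
Row-reducing the augmented matrix gives the unique coefficients (α₁, α₂) = (-3, -2).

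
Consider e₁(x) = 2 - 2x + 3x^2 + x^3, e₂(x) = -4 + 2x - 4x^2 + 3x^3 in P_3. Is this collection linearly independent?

linearly independent

Write each element as a coordinate vector in ℝ⁴ using {1, x, …, x^3}.
Place the vectors as rows of a 2×4 matrix and reduce to echelon form.
The reduction yields 2 nonzero rows, so the rank is 2.
Since rank = 2 (the number of vectors), the set is linearly independent.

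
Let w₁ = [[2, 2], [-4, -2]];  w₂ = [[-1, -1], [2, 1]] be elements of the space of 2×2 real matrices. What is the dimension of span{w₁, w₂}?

dim = 1

Represent each element by its coordinate vector in ℝ⁴.
Apply Gaussian elimination to the matrix whose rows are w₁, w₂.
The echelon form has 1 nonzero row, so the rank is 1.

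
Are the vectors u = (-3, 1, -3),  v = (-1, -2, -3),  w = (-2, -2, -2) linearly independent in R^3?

Form the 3×3 matrix with these as columns; its determinant is 16.
A nonzero determinant means the columns are linearly independent.

linearly independent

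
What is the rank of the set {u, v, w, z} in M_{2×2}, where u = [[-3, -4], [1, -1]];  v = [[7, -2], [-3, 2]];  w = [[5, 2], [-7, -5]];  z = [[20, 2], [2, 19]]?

Represent each element by its coordinate vector in ℝ⁴.
Form the matrix with u, v, w, z as columns and reduce.
The echelon form has 3 nonzero rows, so the rank is 3.

3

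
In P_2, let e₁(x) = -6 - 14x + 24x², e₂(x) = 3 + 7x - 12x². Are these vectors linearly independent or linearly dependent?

linearly dependent

Take coordinates with respect to the standard basis {1, x, x²}.
One vector is a scalar multiple of another, so the set is dependent.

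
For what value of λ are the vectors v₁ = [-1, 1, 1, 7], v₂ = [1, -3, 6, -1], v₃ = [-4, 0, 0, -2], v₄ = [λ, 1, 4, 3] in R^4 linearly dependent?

The vectors are dependent exactly when the determinant of the matrix with rows v₁, v₂, v₃, v₄ vanishes.
Cofactor expansion gives det = 18*λ + 414.
Solving 18*λ + 414 = 0 yields λ = -23.

λ = -23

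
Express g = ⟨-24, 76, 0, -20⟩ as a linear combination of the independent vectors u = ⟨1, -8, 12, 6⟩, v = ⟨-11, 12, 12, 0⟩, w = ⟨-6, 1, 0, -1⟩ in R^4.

g = -4u + 4v - 4w

Solve the system with u, v, w as columns and g as the right-hand side.
The system has the unique solution (a₁, a₂, a₃) = (-4, 4, -4).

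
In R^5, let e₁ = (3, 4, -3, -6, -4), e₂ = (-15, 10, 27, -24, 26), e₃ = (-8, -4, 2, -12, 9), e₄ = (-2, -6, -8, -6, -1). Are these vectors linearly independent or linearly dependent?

linearly dependent

Row-reduce the matrix whose columns are e₁, e₂, e₃, e₄.
The reduction yields 3 nonzero rows, so the rank is 3.
Since rank 3 < 4, the set is linearly dependent.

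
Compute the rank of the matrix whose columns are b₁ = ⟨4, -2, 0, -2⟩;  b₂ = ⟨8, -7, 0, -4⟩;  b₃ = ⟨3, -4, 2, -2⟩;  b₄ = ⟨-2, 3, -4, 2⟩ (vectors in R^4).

3

Form the matrix with b₁, b₂, b₃, b₄ as columns and reduce.
Exactly 3 pivots survive; hence the rank is 3.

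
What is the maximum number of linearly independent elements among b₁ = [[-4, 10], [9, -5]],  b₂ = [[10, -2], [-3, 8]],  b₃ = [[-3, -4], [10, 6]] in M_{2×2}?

Represent each element by its coordinate vector in ℝ⁴.
Apply Gaussian elimination to the matrix whose rows are b₁, b₂, b₃.
There are 3 pivot columns, so rank = 3.

3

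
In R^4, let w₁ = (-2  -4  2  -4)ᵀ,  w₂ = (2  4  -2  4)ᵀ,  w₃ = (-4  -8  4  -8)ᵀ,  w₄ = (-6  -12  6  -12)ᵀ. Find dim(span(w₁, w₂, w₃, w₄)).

1

Put the 4×4 matrix [w₁|w₂|w₃|w₄] into echelon form.
There is 1 pivot column, so rank = 1.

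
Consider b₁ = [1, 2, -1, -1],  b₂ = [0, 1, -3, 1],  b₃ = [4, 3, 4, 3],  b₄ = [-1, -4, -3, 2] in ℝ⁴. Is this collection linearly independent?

linearly independent

The matrix [b₁|b₂|b₃|b₄] has determinant 99.
A nonzero determinant means the columns are linearly independent.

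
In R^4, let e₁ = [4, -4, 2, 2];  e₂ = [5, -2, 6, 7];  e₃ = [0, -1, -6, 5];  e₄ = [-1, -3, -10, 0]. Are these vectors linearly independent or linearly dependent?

Form the 4×4 matrix with these as columns; its determinant is 0.
A zero determinant means the columns are linearly dependent.
Indeed e₁ - e₂ + e₃ - e₄ = 0.

linearly dependent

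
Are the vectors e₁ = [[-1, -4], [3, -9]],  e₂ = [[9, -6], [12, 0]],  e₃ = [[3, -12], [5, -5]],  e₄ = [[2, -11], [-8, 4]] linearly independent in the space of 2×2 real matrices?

Take coordinates with respect to the standard basis {E₁₁, E₁₂, E₂₁, E₂₂}.
The matrix [e₁|e₂|e₃|e₄] has determinant 3906.
A nonzero determinant means the columns are linearly independent.

linearly independent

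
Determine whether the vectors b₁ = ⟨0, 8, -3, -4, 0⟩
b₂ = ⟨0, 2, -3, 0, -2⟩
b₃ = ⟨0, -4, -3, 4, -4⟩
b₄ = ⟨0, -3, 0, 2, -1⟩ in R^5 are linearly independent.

Place the vectors as rows of a 4×5 matrix and reduce to echelon form.
The reduction yields 2 nonzero rows, so the rank is 2.
Since rank 2 < 4, the set is linearly dependent.

linearly dependent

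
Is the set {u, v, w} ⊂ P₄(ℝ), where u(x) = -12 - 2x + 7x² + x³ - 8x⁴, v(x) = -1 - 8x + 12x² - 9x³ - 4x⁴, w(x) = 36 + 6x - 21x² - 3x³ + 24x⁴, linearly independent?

linearly dependent

Write each element as a coordinate vector in ℝ⁵ using {1, x, …, x⁴}.
One vector is a scalar multiple of another, so the set is dependent.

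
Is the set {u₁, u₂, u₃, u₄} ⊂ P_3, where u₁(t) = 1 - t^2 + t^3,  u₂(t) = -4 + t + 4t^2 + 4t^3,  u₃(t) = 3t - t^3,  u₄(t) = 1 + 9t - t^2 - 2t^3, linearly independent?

linearly dependent

Take coordinates with respect to the standard basis {1, t, …, t^3}.
Row-reduce the matrix whose columns are u₁, u₂, u₃, u₄.
The reduction yields 3 nonzero rows, so the rank is 3.
Since rank 3 < 4, the set is linearly dependent.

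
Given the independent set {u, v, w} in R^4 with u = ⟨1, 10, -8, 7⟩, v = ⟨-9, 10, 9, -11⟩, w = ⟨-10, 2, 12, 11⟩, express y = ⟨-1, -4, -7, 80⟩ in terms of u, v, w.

y = 2u - 3v + 3w

Set up the augmented matrix [u | v | w | y] and row-reduce.
Row-reducing the augmented matrix gives the unique coefficients (α₁, α₂, α₃) = (2, -3, 3).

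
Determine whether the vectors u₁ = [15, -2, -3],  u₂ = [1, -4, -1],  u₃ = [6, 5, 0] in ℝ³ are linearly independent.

Place the vectors as rows of a 3×3 matrix and reduce to echelon form.
The reduction yields 2 nonzero rows, so the rank is 2.
Since rank 2 < 3, the set is linearly dependent.
Indeed u₁ - 3u₂ - 2u₃ = 0.

linearly dependent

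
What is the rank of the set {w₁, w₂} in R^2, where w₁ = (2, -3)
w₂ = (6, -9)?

Apply Gaussian elimination to the matrix whose rows are w₁, w₂.
Reduction leaves 1 leading entry, giving rank 1.

rank 1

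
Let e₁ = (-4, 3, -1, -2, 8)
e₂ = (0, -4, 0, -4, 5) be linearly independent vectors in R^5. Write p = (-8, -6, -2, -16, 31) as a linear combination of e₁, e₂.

p = 2e₁ + 3e₂

Set up the augmented matrix [e₁ | e₂ | p] and row-reduce.
The system has the unique solution (c₁, c₂) = (2, 3).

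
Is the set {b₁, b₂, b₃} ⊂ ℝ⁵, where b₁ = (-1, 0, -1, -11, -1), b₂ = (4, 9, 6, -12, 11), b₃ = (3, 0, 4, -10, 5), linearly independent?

Place the vectors as rows of a 3×5 matrix and reduce to echelon form.
The reduction yields 3 nonzero rows, so the rank is 3.
Since rank = 3 (the number of vectors), the set is linearly independent.

linearly independent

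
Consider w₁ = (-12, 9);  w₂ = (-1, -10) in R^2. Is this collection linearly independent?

The matrix [w₁|w₂] has determinant 129.
A nonzero determinant means the columns are linearly independent.

linearly independent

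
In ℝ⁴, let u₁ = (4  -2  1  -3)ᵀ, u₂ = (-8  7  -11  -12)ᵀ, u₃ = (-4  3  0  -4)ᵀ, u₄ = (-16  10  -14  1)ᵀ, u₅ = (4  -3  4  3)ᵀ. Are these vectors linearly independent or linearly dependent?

linearly dependent

There are 5 vectors in a 4-dimensional space, so they cannot be linearly independent.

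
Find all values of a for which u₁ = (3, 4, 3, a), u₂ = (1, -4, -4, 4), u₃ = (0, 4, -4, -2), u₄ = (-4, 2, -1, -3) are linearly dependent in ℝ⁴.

a = -2

Dependence holds iff the 4×4 matrix [u₁ u₂ u₃ u₄] is singular.
Expanding, det = 124*a + 248.
Setting this to zero gives a = -2.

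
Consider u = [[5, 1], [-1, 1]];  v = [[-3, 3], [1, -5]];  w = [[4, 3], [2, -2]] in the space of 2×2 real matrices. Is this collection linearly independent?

linearly independent

Write each element as a coordinate vector in ℝ⁴ using {E₁₁, E₁₂, E₂₁, E₂₂}.
Place the vectors as rows of a 3×4 matrix and reduce to echelon form.
The reduction yields 3 nonzero rows, so the rank is 3.
Since rank = 3 (the number of vectors), the set is linearly independent.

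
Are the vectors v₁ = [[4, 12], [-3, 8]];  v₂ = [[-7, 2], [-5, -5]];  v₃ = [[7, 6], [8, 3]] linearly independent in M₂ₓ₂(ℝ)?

Take coordinates with respect to the standard basis {E₁₁, E₁₂, E₂₁, E₂₂}.
Row-reduce the matrix whose columns are v₁, v₂, v₃.
The reduction yields 3 nonzero rows, so the rank is 3.
Since rank = 3 (the number of vectors), the set is linearly independent.

linearly independent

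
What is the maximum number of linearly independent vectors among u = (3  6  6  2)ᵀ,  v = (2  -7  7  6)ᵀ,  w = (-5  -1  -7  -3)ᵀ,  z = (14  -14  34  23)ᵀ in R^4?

Form the matrix with u, v, w, z as columns and reduce.
Exactly 3 pivots survive; hence the rank is 3.

3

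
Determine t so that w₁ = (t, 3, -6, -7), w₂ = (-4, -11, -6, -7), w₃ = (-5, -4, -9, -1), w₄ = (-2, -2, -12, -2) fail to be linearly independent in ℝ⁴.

Dependence holds iff the 4×4 matrix [w₁ w₂ w₃ w₄] is singular.
Expanding, det = 2820 - 240*t.
This vanishes exactly when t = 47/4.

t = 47/4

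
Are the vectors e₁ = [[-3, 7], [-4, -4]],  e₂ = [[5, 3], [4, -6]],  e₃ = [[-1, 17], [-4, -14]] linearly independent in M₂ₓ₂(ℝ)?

linearly dependent

Write each element as a coordinate vector in ℝ⁴ using {E₁₁, E₁₂, E₂₁, E₂₂}.
Row-reduce the matrix whose columns are e₁, e₂, e₃.
The reduction yields 2 nonzero rows, so the rank is 2.
Since rank 2 < 3, the set is linearly dependent.
Indeed 2e₁ + e₂ - e₃ = 0.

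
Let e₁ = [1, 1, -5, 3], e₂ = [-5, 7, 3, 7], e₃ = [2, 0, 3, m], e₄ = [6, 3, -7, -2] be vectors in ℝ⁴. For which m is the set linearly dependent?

m = -27/5

Place the vectors as rows of a 4×4 matrix; dependence ⇔ determinant zero.
Expanding, det = -210*m - 1134.
This vanishes exactly when m = -27/5.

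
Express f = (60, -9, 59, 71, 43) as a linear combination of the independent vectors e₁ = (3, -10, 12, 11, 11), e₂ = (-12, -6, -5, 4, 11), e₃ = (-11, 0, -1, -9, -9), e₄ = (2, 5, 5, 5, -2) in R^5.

f = 3e₁ - e₂ - 3e₃ + 3e₄

Write f = α₁e₁ + … + α₄e₄ and equate components.
The system has the unique solution (α₁, …, α₄) = (3, -1, -3, 3).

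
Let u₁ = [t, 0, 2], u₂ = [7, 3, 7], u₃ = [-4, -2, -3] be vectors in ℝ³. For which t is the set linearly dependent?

t = 4/5

The set is linearly dependent precisely when det[u₁; u₂; u₃] = 0.
Cofactor expansion gives det = 5*t - 4.
This vanishes exactly when t = 4/5.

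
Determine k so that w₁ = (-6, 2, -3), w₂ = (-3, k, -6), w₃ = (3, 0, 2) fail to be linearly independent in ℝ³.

The set is linearly dependent precisely when det[w₁; w₂; w₃] = 0.
The determinant works out to -3*k - 24.
Solving -3*k - 24 = 0 yields k = -8.

k = -8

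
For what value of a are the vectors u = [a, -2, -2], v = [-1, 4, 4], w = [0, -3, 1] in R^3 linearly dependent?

Place the vectors as rows of a 3×3 matrix; dependence ⇔ determinant zero.
Expanding, det = 16*a - 8.
Solving 16*a - 8 = 0 yields a = 1/2.

a = 1/2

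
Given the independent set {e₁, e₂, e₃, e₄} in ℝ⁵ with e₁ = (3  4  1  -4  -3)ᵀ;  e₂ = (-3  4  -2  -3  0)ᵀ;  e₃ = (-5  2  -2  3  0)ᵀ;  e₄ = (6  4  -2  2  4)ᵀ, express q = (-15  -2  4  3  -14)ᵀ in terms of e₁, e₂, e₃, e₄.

q = 2e₁ - 2e₂ + 3e₃ - 2e₄

Write q = c₁e₁ + … + c₄e₄ and equate components.
Row-reducing the augmented matrix gives the unique coefficients (c₁, …, c₄) = (2, -2, 3, -2).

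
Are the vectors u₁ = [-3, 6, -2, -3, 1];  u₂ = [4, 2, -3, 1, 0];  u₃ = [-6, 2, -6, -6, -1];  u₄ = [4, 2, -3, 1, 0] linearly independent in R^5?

Two of the vectors are equal, giving an immediate dependence.

linearly dependent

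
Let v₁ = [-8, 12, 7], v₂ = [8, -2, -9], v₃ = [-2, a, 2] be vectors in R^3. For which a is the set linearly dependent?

a = 7/4

Place the vectors as rows of a 3×3 matrix; dependence ⇔ determinant zero.
The determinant works out to 28 - 16*a.
This vanishes exactly when a = 7/4.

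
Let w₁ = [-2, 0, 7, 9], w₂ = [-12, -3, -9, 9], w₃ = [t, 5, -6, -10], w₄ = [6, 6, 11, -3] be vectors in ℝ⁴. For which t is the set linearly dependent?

t = -2/3

Place the vectors as rows of a 4×4 matrix; dependence ⇔ determinant zero.
Cofactor expansion gives det = 504*t + 336.
Setting this to zero gives t = -2/3.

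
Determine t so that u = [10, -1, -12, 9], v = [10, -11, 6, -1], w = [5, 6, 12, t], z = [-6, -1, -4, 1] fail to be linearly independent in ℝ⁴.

Place the vectors as rows of a 4×4 matrix; dependence ⇔ determinant zero.
Expanding, det = -1408*t - 8272.
This vanishes exactly when t = -47/8.

t = -47/8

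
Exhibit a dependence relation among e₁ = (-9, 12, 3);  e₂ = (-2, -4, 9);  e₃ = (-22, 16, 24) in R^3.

2e₁ + 2e₂ - e₃ = 0

Solve the homogeneous system with e₁, e₂, e₃ as columns by row-reducing the coefficient matrix.
One solution (up to scaling) is (2, 2, -1).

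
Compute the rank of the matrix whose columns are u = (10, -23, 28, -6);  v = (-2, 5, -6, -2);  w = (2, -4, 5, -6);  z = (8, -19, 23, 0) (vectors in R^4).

2

Apply Gaussian elimination to the matrix whose rows are u, v, w, z.
Exactly 2 pivots survive; hence the rank is 2.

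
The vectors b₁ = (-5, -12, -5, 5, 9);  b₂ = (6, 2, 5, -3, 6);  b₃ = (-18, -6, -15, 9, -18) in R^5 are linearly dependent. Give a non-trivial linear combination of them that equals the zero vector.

3b₂ + b₃ = 0

Write the vectors as columns of a matrix and find a nonzero vector in its null space.
The free variable yields coefficients (0, 3, 1) (any nonzero multiple also works).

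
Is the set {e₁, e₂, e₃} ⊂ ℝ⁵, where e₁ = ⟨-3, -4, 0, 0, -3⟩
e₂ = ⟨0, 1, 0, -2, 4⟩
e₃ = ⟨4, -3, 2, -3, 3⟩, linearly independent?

linearly independent

Place the vectors as rows of a 3×5 matrix and reduce to echelon form.
The reduction yields 3 nonzero rows, so the rank is 3.
Since rank = 3 (the number of vectors), the set is linearly independent.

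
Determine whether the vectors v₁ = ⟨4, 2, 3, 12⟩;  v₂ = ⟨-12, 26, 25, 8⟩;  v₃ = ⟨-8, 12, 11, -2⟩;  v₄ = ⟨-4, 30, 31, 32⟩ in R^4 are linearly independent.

Form the 4×4 matrix with these as columns; its determinant is 0.
A zero determinant means the columns are linearly dependent.
Indeed v₁ - v₂ + 2v₃ = 0.

linearly dependent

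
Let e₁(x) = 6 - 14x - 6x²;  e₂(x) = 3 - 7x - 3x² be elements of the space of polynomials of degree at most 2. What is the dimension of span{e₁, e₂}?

dim = 1

Pass to coordinate vectors with respect to the basis {1, x, x²}.
Row-reduce the 2×3 matrix with these as rows.
Exactly 1 pivot survives; hence the rank is 1.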